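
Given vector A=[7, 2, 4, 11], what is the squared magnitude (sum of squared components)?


|A|^2 = sum of squared components
A[0]^2 = 7^2 = 49
A[1]^2 = 2^2 = 4
A[2]^2 = 4^2 = 16
A[3]^2 = 11^2 = 121
Sum = 49 + 4 + 16 + 121 = 190

190


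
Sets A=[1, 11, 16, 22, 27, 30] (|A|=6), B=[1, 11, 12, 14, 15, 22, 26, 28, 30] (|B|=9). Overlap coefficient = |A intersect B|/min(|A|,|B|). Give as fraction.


A intersect B = [1, 11, 22, 30]
|A intersect B| = 4
min(|A|, |B|) = min(6, 9) = 6
Overlap = 4 / 6 = 2/3

2/3


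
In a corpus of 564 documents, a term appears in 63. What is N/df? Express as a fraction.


IDF ratio = N / df
= 564 / 63
= 188/21

188/21


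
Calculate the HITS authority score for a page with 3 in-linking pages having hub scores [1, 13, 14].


Authority = sum of hub scores of in-linkers
In-link 1: hub score = 1
In-link 2: hub score = 13
In-link 3: hub score = 14
Authority = 1 + 13 + 14 = 28

28


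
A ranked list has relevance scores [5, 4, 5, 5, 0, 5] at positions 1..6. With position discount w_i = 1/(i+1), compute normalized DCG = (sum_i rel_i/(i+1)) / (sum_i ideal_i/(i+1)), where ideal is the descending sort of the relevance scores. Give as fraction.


Position discount weights w_i = 1/(i+1) for i=1..6:
Weights = [1/2, 1/3, 1/4, 1/5, 1/6, 1/7]
Actual relevance: [5, 4, 5, 5, 0, 5]
DCG = 5/2 + 4/3 + 5/4 + 5/5 + 0/6 + 5/7 = 571/84
Ideal relevance (sorted desc): [5, 5, 5, 5, 4, 0]
Ideal DCG = 5/2 + 5/3 + 5/4 + 5/5 + 4/6 + 0/7 = 85/12
nDCG = DCG / ideal_DCG = 571/84 / 85/12 = 571/595

571/595


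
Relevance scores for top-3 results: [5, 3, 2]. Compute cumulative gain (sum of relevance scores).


Cumulative Gain = sum of relevance scores
Position 1: rel=5, running sum=5
Position 2: rel=3, running sum=8
Position 3: rel=2, running sum=10
CG = 10

10


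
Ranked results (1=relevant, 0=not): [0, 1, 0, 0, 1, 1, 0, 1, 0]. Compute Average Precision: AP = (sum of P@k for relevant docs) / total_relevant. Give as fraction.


Computing P@k for each relevant position:
Position 1: not relevant
Position 2: relevant, P@2 = 1/2 = 1/2
Position 3: not relevant
Position 4: not relevant
Position 5: relevant, P@5 = 2/5 = 2/5
Position 6: relevant, P@6 = 3/6 = 1/2
Position 7: not relevant
Position 8: relevant, P@8 = 4/8 = 1/2
Position 9: not relevant
Sum of P@k = 1/2 + 2/5 + 1/2 + 1/2 = 19/10
AP = 19/10 / 4 = 19/40

19/40


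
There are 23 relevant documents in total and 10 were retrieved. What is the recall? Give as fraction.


Recall = retrieved_relevant / total_relevant
= 10 / 23
= 10 / (10 + 13)
= 10/23

10/23


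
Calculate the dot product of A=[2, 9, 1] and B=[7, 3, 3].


Dot product = sum of element-wise products
A[0]*B[0] = 2*7 = 14
A[1]*B[1] = 9*3 = 27
A[2]*B[2] = 1*3 = 3
Sum = 14 + 27 + 3 = 44

44


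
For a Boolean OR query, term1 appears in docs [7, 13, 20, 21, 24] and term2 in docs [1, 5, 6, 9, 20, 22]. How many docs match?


Boolean OR: find union of posting lists
term1 docs: [7, 13, 20, 21, 24]
term2 docs: [1, 5, 6, 9, 20, 22]
Union: [1, 5, 6, 7, 9, 13, 20, 21, 22, 24]
|union| = 10

10


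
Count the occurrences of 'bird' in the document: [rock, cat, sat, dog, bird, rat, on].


Document has 7 words
Scanning for 'bird':
Found at positions: [4]
Count = 1

1


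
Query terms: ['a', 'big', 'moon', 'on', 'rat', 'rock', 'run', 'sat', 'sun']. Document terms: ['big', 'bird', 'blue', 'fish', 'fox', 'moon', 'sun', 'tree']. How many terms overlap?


Query terms: ['a', 'big', 'moon', 'on', 'rat', 'rock', 'run', 'sat', 'sun']
Document terms: ['big', 'bird', 'blue', 'fish', 'fox', 'moon', 'sun', 'tree']
Common terms: ['big', 'moon', 'sun']
Overlap count = 3

3


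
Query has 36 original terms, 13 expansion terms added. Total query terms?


Original terms: 36
Expansion terms: 13
Total = 36 + 13 = 49

49


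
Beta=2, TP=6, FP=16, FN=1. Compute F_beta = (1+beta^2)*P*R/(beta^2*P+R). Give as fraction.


P = TP/(TP+FP) = 6/22 = 3/11
R = TP/(TP+FN) = 6/7 = 6/7
beta^2 = 2^2 = 4
(1 + beta^2) = 5
Numerator = (1+beta^2)*P*R = 90/77
Denominator = beta^2*P + R = 12/11 + 6/7 = 150/77
F_beta = 3/5

3/5


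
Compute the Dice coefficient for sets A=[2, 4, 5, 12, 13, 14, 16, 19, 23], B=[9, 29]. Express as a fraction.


A intersect B = []
|A intersect B| = 0
|A| = 9, |B| = 2
Dice = 2*0 / (9+2)
= 0 / 11 = 0

0


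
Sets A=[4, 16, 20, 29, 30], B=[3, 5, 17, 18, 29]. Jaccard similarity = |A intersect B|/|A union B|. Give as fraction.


A intersect B = [29]
|A intersect B| = 1
A union B = [3, 4, 5, 16, 17, 18, 20, 29, 30]
|A union B| = 9
Jaccard = 1/9 = 1/9

1/9


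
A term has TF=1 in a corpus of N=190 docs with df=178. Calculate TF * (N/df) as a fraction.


TF * (N/df)
= 1 * (190/178)
= 1 * 95/89
= 95/89

95/89


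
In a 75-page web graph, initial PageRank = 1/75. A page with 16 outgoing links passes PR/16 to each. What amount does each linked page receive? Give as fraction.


Initial PR = 1/75 = 1/75
Outlinks = 16
Contribution per link = PR / outlinks
= 1/75 / 16
= 1/1200

1/1200


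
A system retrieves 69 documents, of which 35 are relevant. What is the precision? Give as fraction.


Precision = relevant_retrieved / total_retrieved
= 35 / 69
= 35 / (35 + 34)
= 35/69

35/69


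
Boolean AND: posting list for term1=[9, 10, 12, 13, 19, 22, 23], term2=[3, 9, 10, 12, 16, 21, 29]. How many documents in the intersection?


Boolean AND: find intersection of posting lists
term1 docs: [9, 10, 12, 13, 19, 22, 23]
term2 docs: [3, 9, 10, 12, 16, 21, 29]
Intersection: [9, 10, 12]
|intersection| = 3

3


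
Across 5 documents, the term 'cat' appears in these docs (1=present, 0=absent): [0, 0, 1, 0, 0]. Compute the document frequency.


Checking each document for 'cat':
Doc 1: absent
Doc 2: absent
Doc 3: present
Doc 4: absent
Doc 5: absent
df = sum of presences = 0 + 0 + 1 + 0 + 0 = 1

1


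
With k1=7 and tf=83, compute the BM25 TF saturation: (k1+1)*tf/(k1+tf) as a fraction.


BM25 TF component = (k1+1)*tf / (k1+tf)
k1 = 7, tf = 83
Numerator = (7+1)*83 = 664
Denominator = 7 + 83 = 90
= 664/90 = 332/45

332/45


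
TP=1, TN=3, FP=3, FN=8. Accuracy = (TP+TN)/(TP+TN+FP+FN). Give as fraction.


Accuracy = (TP + TN) / (TP + TN + FP + FN)
TP + TN = 1 + 3 = 4
Total = 1 + 3 + 3 + 8 = 15
Accuracy = 4 / 15 = 4/15

4/15


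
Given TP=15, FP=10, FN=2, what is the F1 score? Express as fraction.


F1 = 2 * P * R / (P + R)
P = TP/(TP+FP) = 15/25 = 3/5
R = TP/(TP+FN) = 15/17 = 15/17
2 * P * R = 2 * 3/5 * 15/17 = 18/17
P + R = 3/5 + 15/17 = 126/85
F1 = 18/17 / 126/85 = 5/7

5/7


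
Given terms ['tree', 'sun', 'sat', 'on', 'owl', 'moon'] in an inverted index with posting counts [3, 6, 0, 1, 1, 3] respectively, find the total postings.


Summing posting list sizes:
'tree': 3 postings
'sun': 6 postings
'sat': 0 postings
'on': 1 postings
'owl': 1 postings
'moon': 3 postings
Total = 3 + 6 + 0 + 1 + 1 + 3 = 14

14


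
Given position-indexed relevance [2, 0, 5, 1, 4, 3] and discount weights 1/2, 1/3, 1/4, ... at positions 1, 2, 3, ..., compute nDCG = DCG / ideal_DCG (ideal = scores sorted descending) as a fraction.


Position discount weights w_i = 1/(i+1) for i=1..6:
Weights = [1/2, 1/3, 1/4, 1/5, 1/6, 1/7]
Actual relevance: [2, 0, 5, 1, 4, 3]
DCG = 2/2 + 0/3 + 5/4 + 1/5 + 4/6 + 3/7 = 1489/420
Ideal relevance (sorted desc): [5, 4, 3, 2, 1, 0]
Ideal DCG = 5/2 + 4/3 + 3/4 + 2/5 + 1/6 + 0/7 = 103/20
nDCG = DCG / ideal_DCG = 1489/420 / 103/20 = 1489/2163

1489/2163


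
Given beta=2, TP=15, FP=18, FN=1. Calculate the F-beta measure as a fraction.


P = TP/(TP+FP) = 15/33 = 5/11
R = TP/(TP+FN) = 15/16 = 15/16
beta^2 = 2^2 = 4
(1 + beta^2) = 5
Numerator = (1+beta^2)*P*R = 375/176
Denominator = beta^2*P + R = 20/11 + 15/16 = 485/176
F_beta = 75/97

75/97


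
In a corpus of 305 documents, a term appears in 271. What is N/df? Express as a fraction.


IDF ratio = N / df
= 305 / 271
= 305/271

305/271


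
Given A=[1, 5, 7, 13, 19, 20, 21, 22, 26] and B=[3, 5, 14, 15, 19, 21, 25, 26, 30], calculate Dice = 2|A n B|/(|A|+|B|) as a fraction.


A intersect B = [5, 19, 21, 26]
|A intersect B| = 4
|A| = 9, |B| = 9
Dice = 2*4 / (9+9)
= 8 / 18 = 4/9

4/9


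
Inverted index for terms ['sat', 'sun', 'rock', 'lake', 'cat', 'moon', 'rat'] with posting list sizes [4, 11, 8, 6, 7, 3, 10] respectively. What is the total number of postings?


Summing posting list sizes:
'sat': 4 postings
'sun': 11 postings
'rock': 8 postings
'lake': 6 postings
'cat': 7 postings
'moon': 3 postings
'rat': 10 postings
Total = 4 + 11 + 8 + 6 + 7 + 3 + 10 = 49

49


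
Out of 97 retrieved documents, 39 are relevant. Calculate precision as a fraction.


Precision = relevant_retrieved / total_retrieved
= 39 / 97
= 39 / (39 + 58)
= 39/97

39/97


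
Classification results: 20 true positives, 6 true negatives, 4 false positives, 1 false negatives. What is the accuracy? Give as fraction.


Accuracy = (TP + TN) / (TP + TN + FP + FN)
TP + TN = 20 + 6 = 26
Total = 20 + 6 + 4 + 1 = 31
Accuracy = 26 / 31 = 26/31

26/31


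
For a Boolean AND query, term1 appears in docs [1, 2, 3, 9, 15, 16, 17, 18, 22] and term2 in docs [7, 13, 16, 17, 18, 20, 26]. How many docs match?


Boolean AND: find intersection of posting lists
term1 docs: [1, 2, 3, 9, 15, 16, 17, 18, 22]
term2 docs: [7, 13, 16, 17, 18, 20, 26]
Intersection: [16, 17, 18]
|intersection| = 3

3


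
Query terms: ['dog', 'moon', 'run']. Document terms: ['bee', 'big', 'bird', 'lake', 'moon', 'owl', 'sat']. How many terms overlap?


Query terms: ['dog', 'moon', 'run']
Document terms: ['bee', 'big', 'bird', 'lake', 'moon', 'owl', 'sat']
Common terms: ['moon']
Overlap count = 1

1


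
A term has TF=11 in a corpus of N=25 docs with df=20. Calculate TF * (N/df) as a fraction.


TF * (N/df)
= 11 * (25/20)
= 11 * 5/4
= 55/4

55/4


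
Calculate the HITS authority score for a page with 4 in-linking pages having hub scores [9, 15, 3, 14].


Authority = sum of hub scores of in-linkers
In-link 1: hub score = 9
In-link 2: hub score = 15
In-link 3: hub score = 3
In-link 4: hub score = 14
Authority = 9 + 15 + 3 + 14 = 41

41


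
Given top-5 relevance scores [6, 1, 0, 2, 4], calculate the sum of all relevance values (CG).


Cumulative Gain = sum of relevance scores
Position 1: rel=6, running sum=6
Position 2: rel=1, running sum=7
Position 3: rel=0, running sum=7
Position 4: rel=2, running sum=9
Position 5: rel=4, running sum=13
CG = 13

13


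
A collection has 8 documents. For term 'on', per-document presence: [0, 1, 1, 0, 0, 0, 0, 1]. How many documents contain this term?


Checking each document for 'on':
Doc 1: absent
Doc 2: present
Doc 3: present
Doc 4: absent
Doc 5: absent
Doc 6: absent
Doc 7: absent
Doc 8: present
df = sum of presences = 0 + 1 + 1 + 0 + 0 + 0 + 0 + 1 = 3

3


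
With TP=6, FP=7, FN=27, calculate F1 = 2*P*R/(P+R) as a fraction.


F1 = 2 * P * R / (P + R)
P = TP/(TP+FP) = 6/13 = 6/13
R = TP/(TP+FN) = 6/33 = 2/11
2 * P * R = 2 * 6/13 * 2/11 = 24/143
P + R = 6/13 + 2/11 = 92/143
F1 = 24/143 / 92/143 = 6/23

6/23


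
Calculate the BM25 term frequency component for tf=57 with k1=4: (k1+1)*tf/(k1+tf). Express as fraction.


BM25 TF component = (k1+1)*tf / (k1+tf)
k1 = 4, tf = 57
Numerator = (4+1)*57 = 285
Denominator = 4 + 57 = 61
= 285/61 = 285/61

285/61


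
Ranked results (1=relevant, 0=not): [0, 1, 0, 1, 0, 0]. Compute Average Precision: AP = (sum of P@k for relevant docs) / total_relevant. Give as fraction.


Computing P@k for each relevant position:
Position 1: not relevant
Position 2: relevant, P@2 = 1/2 = 1/2
Position 3: not relevant
Position 4: relevant, P@4 = 2/4 = 1/2
Position 5: not relevant
Position 6: not relevant
Sum of P@k = 1/2 + 1/2 = 1
AP = 1 / 2 = 1/2

1/2


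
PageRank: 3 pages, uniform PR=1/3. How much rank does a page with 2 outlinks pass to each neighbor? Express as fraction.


Initial PR = 1/3 = 1/3
Outlinks = 2
Contribution per link = PR / outlinks
= 1/3 / 2
= 1/6

1/6


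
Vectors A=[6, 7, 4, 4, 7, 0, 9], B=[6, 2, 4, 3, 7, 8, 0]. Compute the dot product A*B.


Dot product = sum of element-wise products
A[0]*B[0] = 6*6 = 36
A[1]*B[1] = 7*2 = 14
A[2]*B[2] = 4*4 = 16
A[3]*B[3] = 4*3 = 12
A[4]*B[4] = 7*7 = 49
A[5]*B[5] = 0*8 = 0
A[6]*B[6] = 9*0 = 0
Sum = 36 + 14 + 16 + 12 + 49 + 0 + 0 = 127

127


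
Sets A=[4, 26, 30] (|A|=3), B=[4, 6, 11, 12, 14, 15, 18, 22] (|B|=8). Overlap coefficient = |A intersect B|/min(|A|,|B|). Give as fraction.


A intersect B = [4]
|A intersect B| = 1
min(|A|, |B|) = min(3, 8) = 3
Overlap = 1 / 3 = 1/3

1/3


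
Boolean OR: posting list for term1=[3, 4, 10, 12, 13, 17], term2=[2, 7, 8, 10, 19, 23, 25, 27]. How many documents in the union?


Boolean OR: find union of posting lists
term1 docs: [3, 4, 10, 12, 13, 17]
term2 docs: [2, 7, 8, 10, 19, 23, 25, 27]
Union: [2, 3, 4, 7, 8, 10, 12, 13, 17, 19, 23, 25, 27]
|union| = 13

13


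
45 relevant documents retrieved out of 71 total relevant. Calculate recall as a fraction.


Recall = retrieved_relevant / total_relevant
= 45 / 71
= 45 / (45 + 26)
= 45/71

45/71


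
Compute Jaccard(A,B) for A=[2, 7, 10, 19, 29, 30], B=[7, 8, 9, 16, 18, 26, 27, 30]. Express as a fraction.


A intersect B = [7, 30]
|A intersect B| = 2
A union B = [2, 7, 8, 9, 10, 16, 18, 19, 26, 27, 29, 30]
|A union B| = 12
Jaccard = 2/12 = 1/6

1/6


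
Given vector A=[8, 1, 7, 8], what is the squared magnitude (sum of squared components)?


|A|^2 = sum of squared components
A[0]^2 = 8^2 = 64
A[1]^2 = 1^2 = 1
A[2]^2 = 7^2 = 49
A[3]^2 = 8^2 = 64
Sum = 64 + 1 + 49 + 64 = 178

178


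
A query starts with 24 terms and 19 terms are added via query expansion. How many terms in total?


Original terms: 24
Expansion terms: 19
Total = 24 + 19 = 43

43


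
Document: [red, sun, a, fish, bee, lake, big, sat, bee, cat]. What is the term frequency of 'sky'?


Document has 10 words
Scanning for 'sky':
Term not found in document
Count = 0

0


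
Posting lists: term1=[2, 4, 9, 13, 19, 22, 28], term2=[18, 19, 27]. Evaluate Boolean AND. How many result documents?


Boolean AND: find intersection of posting lists
term1 docs: [2, 4, 9, 13, 19, 22, 28]
term2 docs: [18, 19, 27]
Intersection: [19]
|intersection| = 1

1


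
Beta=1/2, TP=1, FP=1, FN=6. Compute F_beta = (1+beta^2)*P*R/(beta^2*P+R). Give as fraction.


P = TP/(TP+FP) = 1/2 = 1/2
R = TP/(TP+FN) = 1/7 = 1/7
beta^2 = 1/2^2 = 1/4
(1 + beta^2) = 5/4
Numerator = (1+beta^2)*P*R = 5/56
Denominator = beta^2*P + R = 1/8 + 1/7 = 15/56
F_beta = 1/3

1/3


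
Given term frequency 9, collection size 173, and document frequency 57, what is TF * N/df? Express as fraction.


TF * (N/df)
= 9 * (173/57)
= 9 * 173/57
= 519/19

519/19


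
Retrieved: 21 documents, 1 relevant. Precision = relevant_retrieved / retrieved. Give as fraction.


Precision = relevant_retrieved / total_retrieved
= 1 / 21
= 1 / (1 + 20)
= 1/21

1/21


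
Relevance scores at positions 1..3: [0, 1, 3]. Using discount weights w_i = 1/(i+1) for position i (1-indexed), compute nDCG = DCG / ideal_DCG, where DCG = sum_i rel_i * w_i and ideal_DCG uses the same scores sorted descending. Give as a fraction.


Position discount weights w_i = 1/(i+1) for i=1..3:
Weights = [1/2, 1/3, 1/4]
Actual relevance: [0, 1, 3]
DCG = 0/2 + 1/3 + 3/4 = 13/12
Ideal relevance (sorted desc): [3, 1, 0]
Ideal DCG = 3/2 + 1/3 + 0/4 = 11/6
nDCG = DCG / ideal_DCG = 13/12 / 11/6 = 13/22

13/22


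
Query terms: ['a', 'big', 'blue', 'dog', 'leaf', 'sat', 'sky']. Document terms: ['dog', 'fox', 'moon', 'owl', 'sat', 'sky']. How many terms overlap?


Query terms: ['a', 'big', 'blue', 'dog', 'leaf', 'sat', 'sky']
Document terms: ['dog', 'fox', 'moon', 'owl', 'sat', 'sky']
Common terms: ['dog', 'sat', 'sky']
Overlap count = 3

3


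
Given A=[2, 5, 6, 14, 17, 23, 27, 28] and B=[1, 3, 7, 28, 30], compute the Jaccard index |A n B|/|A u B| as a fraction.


A intersect B = [28]
|A intersect B| = 1
A union B = [1, 2, 3, 5, 6, 7, 14, 17, 23, 27, 28, 30]
|A union B| = 12
Jaccard = 1/12 = 1/12

1/12


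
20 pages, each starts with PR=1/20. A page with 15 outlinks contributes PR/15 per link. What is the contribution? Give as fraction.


Initial PR = 1/20 = 1/20
Outlinks = 15
Contribution per link = PR / outlinks
= 1/20 / 15
= 1/300

1/300


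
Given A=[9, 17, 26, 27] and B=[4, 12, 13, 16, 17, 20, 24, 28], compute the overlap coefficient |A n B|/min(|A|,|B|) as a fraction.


A intersect B = [17]
|A intersect B| = 1
min(|A|, |B|) = min(4, 8) = 4
Overlap = 1 / 4 = 1/4

1/4


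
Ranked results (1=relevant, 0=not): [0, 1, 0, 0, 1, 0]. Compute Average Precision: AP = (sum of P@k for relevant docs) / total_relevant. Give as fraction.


Computing P@k for each relevant position:
Position 1: not relevant
Position 2: relevant, P@2 = 1/2 = 1/2
Position 3: not relevant
Position 4: not relevant
Position 5: relevant, P@5 = 2/5 = 2/5
Position 6: not relevant
Sum of P@k = 1/2 + 2/5 = 9/10
AP = 9/10 / 2 = 9/20

9/20


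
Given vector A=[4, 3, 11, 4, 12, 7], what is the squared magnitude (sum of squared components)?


|A|^2 = sum of squared components
A[0]^2 = 4^2 = 16
A[1]^2 = 3^2 = 9
A[2]^2 = 11^2 = 121
A[3]^2 = 4^2 = 16
A[4]^2 = 12^2 = 144
A[5]^2 = 7^2 = 49
Sum = 16 + 9 + 121 + 16 + 144 + 49 = 355

355


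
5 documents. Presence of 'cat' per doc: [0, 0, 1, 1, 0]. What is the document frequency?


Checking each document for 'cat':
Doc 1: absent
Doc 2: absent
Doc 3: present
Doc 4: present
Doc 5: absent
df = sum of presences = 0 + 0 + 1 + 1 + 0 = 2

2


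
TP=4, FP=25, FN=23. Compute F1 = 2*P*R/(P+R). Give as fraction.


F1 = 2 * P * R / (P + R)
P = TP/(TP+FP) = 4/29 = 4/29
R = TP/(TP+FN) = 4/27 = 4/27
2 * P * R = 2 * 4/29 * 4/27 = 32/783
P + R = 4/29 + 4/27 = 224/783
F1 = 32/783 / 224/783 = 1/7

1/7


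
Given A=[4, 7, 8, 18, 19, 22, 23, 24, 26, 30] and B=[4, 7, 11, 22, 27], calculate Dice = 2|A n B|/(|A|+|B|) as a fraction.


A intersect B = [4, 7, 22]
|A intersect B| = 3
|A| = 10, |B| = 5
Dice = 2*3 / (10+5)
= 6 / 15 = 2/5

2/5


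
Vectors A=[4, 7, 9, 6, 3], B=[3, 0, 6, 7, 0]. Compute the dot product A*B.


Dot product = sum of element-wise products
A[0]*B[0] = 4*3 = 12
A[1]*B[1] = 7*0 = 0
A[2]*B[2] = 9*6 = 54
A[3]*B[3] = 6*7 = 42
A[4]*B[4] = 3*0 = 0
Sum = 12 + 0 + 54 + 42 + 0 = 108

108


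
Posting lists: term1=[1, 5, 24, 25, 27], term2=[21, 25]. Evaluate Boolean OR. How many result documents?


Boolean OR: find union of posting lists
term1 docs: [1, 5, 24, 25, 27]
term2 docs: [21, 25]
Union: [1, 5, 21, 24, 25, 27]
|union| = 6

6


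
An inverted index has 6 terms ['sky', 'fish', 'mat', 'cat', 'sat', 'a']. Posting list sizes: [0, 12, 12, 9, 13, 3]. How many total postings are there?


Summing posting list sizes:
'sky': 0 postings
'fish': 12 postings
'mat': 12 postings
'cat': 9 postings
'sat': 13 postings
'a': 3 postings
Total = 0 + 12 + 12 + 9 + 13 + 3 = 49

49


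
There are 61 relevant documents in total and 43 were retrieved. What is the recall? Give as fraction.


Recall = retrieved_relevant / total_relevant
= 43 / 61
= 43 / (43 + 18)
= 43/61

43/61


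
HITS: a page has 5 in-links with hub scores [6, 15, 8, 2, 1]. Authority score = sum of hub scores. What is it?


Authority = sum of hub scores of in-linkers
In-link 1: hub score = 6
In-link 2: hub score = 15
In-link 3: hub score = 8
In-link 4: hub score = 2
In-link 5: hub score = 1
Authority = 6 + 15 + 8 + 2 + 1 = 32

32


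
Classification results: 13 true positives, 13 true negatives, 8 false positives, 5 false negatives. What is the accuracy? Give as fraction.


Accuracy = (TP + TN) / (TP + TN + FP + FN)
TP + TN = 13 + 13 = 26
Total = 13 + 13 + 8 + 5 = 39
Accuracy = 26 / 39 = 2/3

2/3


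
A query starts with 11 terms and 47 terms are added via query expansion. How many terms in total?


Original terms: 11
Expansion terms: 47
Total = 11 + 47 = 58

58


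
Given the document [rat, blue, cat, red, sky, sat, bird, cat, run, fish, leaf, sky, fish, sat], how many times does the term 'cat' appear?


Document has 14 words
Scanning for 'cat':
Found at positions: [2, 7]
Count = 2

2


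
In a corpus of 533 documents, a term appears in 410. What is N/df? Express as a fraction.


IDF ratio = N / df
= 533 / 410
= 13/10

13/10


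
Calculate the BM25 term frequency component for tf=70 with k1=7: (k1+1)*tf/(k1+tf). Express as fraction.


BM25 TF component = (k1+1)*tf / (k1+tf)
k1 = 7, tf = 70
Numerator = (7+1)*70 = 560
Denominator = 7 + 70 = 77
= 560/77 = 80/11

80/11


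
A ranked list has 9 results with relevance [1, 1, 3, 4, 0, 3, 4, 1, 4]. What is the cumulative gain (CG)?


Cumulative Gain = sum of relevance scores
Position 1: rel=1, running sum=1
Position 2: rel=1, running sum=2
Position 3: rel=3, running sum=5
Position 4: rel=4, running sum=9
Position 5: rel=0, running sum=9
Position 6: rel=3, running sum=12
Position 7: rel=4, running sum=16
Position 8: rel=1, running sum=17
Position 9: rel=4, running sum=21
CG = 21

21


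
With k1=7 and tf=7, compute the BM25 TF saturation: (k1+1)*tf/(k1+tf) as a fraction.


BM25 TF component = (k1+1)*tf / (k1+tf)
k1 = 7, tf = 7
Numerator = (7+1)*7 = 56
Denominator = 7 + 7 = 14
= 56/14 = 4

4


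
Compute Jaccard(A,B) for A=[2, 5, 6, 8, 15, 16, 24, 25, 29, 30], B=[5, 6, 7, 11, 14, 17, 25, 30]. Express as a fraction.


A intersect B = [5, 6, 25, 30]
|A intersect B| = 4
A union B = [2, 5, 6, 7, 8, 11, 14, 15, 16, 17, 24, 25, 29, 30]
|A union B| = 14
Jaccard = 4/14 = 2/7

2/7


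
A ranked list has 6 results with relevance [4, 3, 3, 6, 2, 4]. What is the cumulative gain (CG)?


Cumulative Gain = sum of relevance scores
Position 1: rel=4, running sum=4
Position 2: rel=3, running sum=7
Position 3: rel=3, running sum=10
Position 4: rel=6, running sum=16
Position 5: rel=2, running sum=18
Position 6: rel=4, running sum=22
CG = 22

22


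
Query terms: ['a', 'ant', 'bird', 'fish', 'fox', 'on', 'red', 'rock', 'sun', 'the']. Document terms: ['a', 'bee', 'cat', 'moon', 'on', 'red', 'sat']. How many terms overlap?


Query terms: ['a', 'ant', 'bird', 'fish', 'fox', 'on', 'red', 'rock', 'sun', 'the']
Document terms: ['a', 'bee', 'cat', 'moon', 'on', 'red', 'sat']
Common terms: ['a', 'on', 'red']
Overlap count = 3

3


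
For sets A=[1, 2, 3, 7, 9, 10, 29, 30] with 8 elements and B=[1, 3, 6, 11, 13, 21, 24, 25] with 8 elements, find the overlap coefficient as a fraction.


A intersect B = [1, 3]
|A intersect B| = 2
min(|A|, |B|) = min(8, 8) = 8
Overlap = 2 / 8 = 1/4

1/4


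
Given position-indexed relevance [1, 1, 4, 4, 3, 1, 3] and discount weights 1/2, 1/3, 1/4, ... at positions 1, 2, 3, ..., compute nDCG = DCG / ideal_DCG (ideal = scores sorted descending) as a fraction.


Position discount weights w_i = 1/(i+1) for i=1..7:
Weights = [1/2, 1/3, 1/4, 1/5, 1/6, 1/7, 1/8]
Actual relevance: [1, 1, 4, 4, 3, 1, 3]
DCG = 1/2 + 1/3 + 4/4 + 4/5 + 3/6 + 1/7 + 3/8 = 3067/840
Ideal relevance (sorted desc): [4, 4, 3, 3, 1, 1, 1]
Ideal DCG = 4/2 + 4/3 + 3/4 + 3/5 + 1/6 + 1/7 + 1/8 = 1433/280
nDCG = DCG / ideal_DCG = 3067/840 / 1433/280 = 3067/4299

3067/4299


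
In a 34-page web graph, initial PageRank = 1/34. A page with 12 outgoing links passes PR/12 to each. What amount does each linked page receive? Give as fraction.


Initial PR = 1/34 = 1/34
Outlinks = 12
Contribution per link = PR / outlinks
= 1/34 / 12
= 1/408

1/408


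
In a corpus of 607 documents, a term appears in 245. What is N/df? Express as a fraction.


IDF ratio = N / df
= 607 / 245
= 607/245

607/245


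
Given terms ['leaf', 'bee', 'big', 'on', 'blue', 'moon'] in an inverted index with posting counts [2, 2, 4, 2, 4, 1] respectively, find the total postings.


Summing posting list sizes:
'leaf': 2 postings
'bee': 2 postings
'big': 4 postings
'on': 2 postings
'blue': 4 postings
'moon': 1 postings
Total = 2 + 2 + 4 + 2 + 4 + 1 = 15

15


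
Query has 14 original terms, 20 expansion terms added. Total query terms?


Original terms: 14
Expansion terms: 20
Total = 14 + 20 = 34

34


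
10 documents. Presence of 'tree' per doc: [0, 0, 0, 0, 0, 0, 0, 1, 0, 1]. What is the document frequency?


Checking each document for 'tree':
Doc 1: absent
Doc 2: absent
Doc 3: absent
Doc 4: absent
Doc 5: absent
Doc 6: absent
Doc 7: absent
Doc 8: present
Doc 9: absent
Doc 10: present
df = sum of presences = 0 + 0 + 0 + 0 + 0 + 0 + 0 + 1 + 0 + 1 = 2

2


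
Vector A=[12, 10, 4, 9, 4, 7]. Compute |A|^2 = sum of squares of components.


|A|^2 = sum of squared components
A[0]^2 = 12^2 = 144
A[1]^2 = 10^2 = 100
A[2]^2 = 4^2 = 16
A[3]^2 = 9^2 = 81
A[4]^2 = 4^2 = 16
A[5]^2 = 7^2 = 49
Sum = 144 + 100 + 16 + 81 + 16 + 49 = 406

406


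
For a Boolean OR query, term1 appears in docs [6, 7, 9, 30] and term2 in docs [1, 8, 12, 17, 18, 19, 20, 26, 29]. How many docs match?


Boolean OR: find union of posting lists
term1 docs: [6, 7, 9, 30]
term2 docs: [1, 8, 12, 17, 18, 19, 20, 26, 29]
Union: [1, 6, 7, 8, 9, 12, 17, 18, 19, 20, 26, 29, 30]
|union| = 13

13


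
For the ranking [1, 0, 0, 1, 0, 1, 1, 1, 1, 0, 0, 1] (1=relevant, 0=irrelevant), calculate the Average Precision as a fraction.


Computing P@k for each relevant position:
Position 1: relevant, P@1 = 1/1 = 1
Position 2: not relevant
Position 3: not relevant
Position 4: relevant, P@4 = 2/4 = 1/2
Position 5: not relevant
Position 6: relevant, P@6 = 3/6 = 1/2
Position 7: relevant, P@7 = 4/7 = 4/7
Position 8: relevant, P@8 = 5/8 = 5/8
Position 9: relevant, P@9 = 6/9 = 2/3
Position 10: not relevant
Position 11: not relevant
Position 12: relevant, P@12 = 7/12 = 7/12
Sum of P@k = 1 + 1/2 + 1/2 + 4/7 + 5/8 + 2/3 + 7/12 = 249/56
AP = 249/56 / 7 = 249/392

249/392


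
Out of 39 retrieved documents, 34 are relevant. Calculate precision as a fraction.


Precision = relevant_retrieved / total_retrieved
= 34 / 39
= 34 / (34 + 5)
= 34/39

34/39


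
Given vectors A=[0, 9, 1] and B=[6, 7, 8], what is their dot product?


Dot product = sum of element-wise products
A[0]*B[0] = 0*6 = 0
A[1]*B[1] = 9*7 = 63
A[2]*B[2] = 1*8 = 8
Sum = 0 + 63 + 8 = 71

71


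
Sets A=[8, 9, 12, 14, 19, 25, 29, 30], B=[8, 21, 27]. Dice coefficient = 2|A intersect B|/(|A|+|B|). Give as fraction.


A intersect B = [8]
|A intersect B| = 1
|A| = 8, |B| = 3
Dice = 2*1 / (8+3)
= 2 / 11 = 2/11

2/11


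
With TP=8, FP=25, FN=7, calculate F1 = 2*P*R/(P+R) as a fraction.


F1 = 2 * P * R / (P + R)
P = TP/(TP+FP) = 8/33 = 8/33
R = TP/(TP+FN) = 8/15 = 8/15
2 * P * R = 2 * 8/33 * 8/15 = 128/495
P + R = 8/33 + 8/15 = 128/165
F1 = 128/495 / 128/165 = 1/3

1/3


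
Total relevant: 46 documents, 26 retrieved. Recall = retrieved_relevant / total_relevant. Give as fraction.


Recall = retrieved_relevant / total_relevant
= 26 / 46
= 26 / (26 + 20)
= 13/23

13/23


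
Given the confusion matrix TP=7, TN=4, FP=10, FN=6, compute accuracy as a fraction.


Accuracy = (TP + TN) / (TP + TN + FP + FN)
TP + TN = 7 + 4 = 11
Total = 7 + 4 + 10 + 6 = 27
Accuracy = 11 / 27 = 11/27

11/27


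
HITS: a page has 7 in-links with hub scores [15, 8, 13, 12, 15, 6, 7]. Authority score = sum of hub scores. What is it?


Authority = sum of hub scores of in-linkers
In-link 1: hub score = 15
In-link 2: hub score = 8
In-link 3: hub score = 13
In-link 4: hub score = 12
In-link 5: hub score = 15
In-link 6: hub score = 6
In-link 7: hub score = 7
Authority = 15 + 8 + 13 + 12 + 15 + 6 + 7 = 76

76


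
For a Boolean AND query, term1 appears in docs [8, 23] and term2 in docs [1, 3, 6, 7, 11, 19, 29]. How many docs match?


Boolean AND: find intersection of posting lists
term1 docs: [8, 23]
term2 docs: [1, 3, 6, 7, 11, 19, 29]
Intersection: []
|intersection| = 0

0


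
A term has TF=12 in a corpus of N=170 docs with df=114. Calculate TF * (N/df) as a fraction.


TF * (N/df)
= 12 * (170/114)
= 12 * 85/57
= 340/19

340/19


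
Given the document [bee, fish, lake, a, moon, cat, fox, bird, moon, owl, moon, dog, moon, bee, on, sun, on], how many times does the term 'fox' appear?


Document has 17 words
Scanning for 'fox':
Found at positions: [6]
Count = 1

1


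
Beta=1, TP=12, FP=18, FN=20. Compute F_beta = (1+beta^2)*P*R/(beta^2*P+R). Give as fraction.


P = TP/(TP+FP) = 12/30 = 2/5
R = TP/(TP+FN) = 12/32 = 3/8
beta^2 = 1^2 = 1
(1 + beta^2) = 2
Numerator = (1+beta^2)*P*R = 3/10
Denominator = beta^2*P + R = 2/5 + 3/8 = 31/40
F_beta = 12/31

12/31


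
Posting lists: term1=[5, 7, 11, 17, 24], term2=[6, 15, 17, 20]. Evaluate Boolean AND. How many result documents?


Boolean AND: find intersection of posting lists
term1 docs: [5, 7, 11, 17, 24]
term2 docs: [6, 15, 17, 20]
Intersection: [17]
|intersection| = 1

1


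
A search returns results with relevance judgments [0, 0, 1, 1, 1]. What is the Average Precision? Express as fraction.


Computing P@k for each relevant position:
Position 1: not relevant
Position 2: not relevant
Position 3: relevant, P@3 = 1/3 = 1/3
Position 4: relevant, P@4 = 2/4 = 1/2
Position 5: relevant, P@5 = 3/5 = 3/5
Sum of P@k = 1/3 + 1/2 + 3/5 = 43/30
AP = 43/30 / 3 = 43/90

43/90


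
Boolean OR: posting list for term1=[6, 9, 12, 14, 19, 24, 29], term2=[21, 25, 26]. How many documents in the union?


Boolean OR: find union of posting lists
term1 docs: [6, 9, 12, 14, 19, 24, 29]
term2 docs: [21, 25, 26]
Union: [6, 9, 12, 14, 19, 21, 24, 25, 26, 29]
|union| = 10

10


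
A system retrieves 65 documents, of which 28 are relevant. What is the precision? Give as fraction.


Precision = relevant_retrieved / total_retrieved
= 28 / 65
= 28 / (28 + 37)
= 28/65

28/65


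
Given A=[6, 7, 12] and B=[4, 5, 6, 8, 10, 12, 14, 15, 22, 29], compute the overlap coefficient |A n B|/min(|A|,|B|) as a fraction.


A intersect B = [6, 12]
|A intersect B| = 2
min(|A|, |B|) = min(3, 10) = 3
Overlap = 2 / 3 = 2/3

2/3


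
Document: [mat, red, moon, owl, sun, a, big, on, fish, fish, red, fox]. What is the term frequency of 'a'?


Document has 12 words
Scanning for 'a':
Found at positions: [5]
Count = 1

1


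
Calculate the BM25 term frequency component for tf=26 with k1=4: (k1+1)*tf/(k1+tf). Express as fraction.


BM25 TF component = (k1+1)*tf / (k1+tf)
k1 = 4, tf = 26
Numerator = (4+1)*26 = 130
Denominator = 4 + 26 = 30
= 130/30 = 13/3

13/3


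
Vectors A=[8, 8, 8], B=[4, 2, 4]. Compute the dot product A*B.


Dot product = sum of element-wise products
A[0]*B[0] = 8*4 = 32
A[1]*B[1] = 8*2 = 16
A[2]*B[2] = 8*4 = 32
Sum = 32 + 16 + 32 = 80

80


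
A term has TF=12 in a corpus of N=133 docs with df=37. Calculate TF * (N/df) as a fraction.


TF * (N/df)
= 12 * (133/37)
= 12 * 133/37
= 1596/37

1596/37


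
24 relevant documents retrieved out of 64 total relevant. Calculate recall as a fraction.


Recall = retrieved_relevant / total_relevant
= 24 / 64
= 24 / (24 + 40)
= 3/8

3/8


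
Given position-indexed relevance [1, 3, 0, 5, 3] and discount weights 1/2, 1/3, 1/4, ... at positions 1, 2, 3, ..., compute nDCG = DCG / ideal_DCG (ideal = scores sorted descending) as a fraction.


Position discount weights w_i = 1/(i+1) for i=1..5:
Weights = [1/2, 1/3, 1/4, 1/5, 1/6]
Actual relevance: [1, 3, 0, 5, 3]
DCG = 1/2 + 3/3 + 0/4 + 5/5 + 3/6 = 3
Ideal relevance (sorted desc): [5, 3, 3, 1, 0]
Ideal DCG = 5/2 + 3/3 + 3/4 + 1/5 + 0/6 = 89/20
nDCG = DCG / ideal_DCG = 3 / 89/20 = 60/89

60/89


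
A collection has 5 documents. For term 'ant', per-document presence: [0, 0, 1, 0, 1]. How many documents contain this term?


Checking each document for 'ant':
Doc 1: absent
Doc 2: absent
Doc 3: present
Doc 4: absent
Doc 5: present
df = sum of presences = 0 + 0 + 1 + 0 + 1 = 2

2


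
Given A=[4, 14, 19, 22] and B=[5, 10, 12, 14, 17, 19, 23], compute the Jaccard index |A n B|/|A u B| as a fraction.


A intersect B = [14, 19]
|A intersect B| = 2
A union B = [4, 5, 10, 12, 14, 17, 19, 22, 23]
|A union B| = 9
Jaccard = 2/9 = 2/9

2/9


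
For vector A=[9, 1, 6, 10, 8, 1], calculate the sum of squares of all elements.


|A|^2 = sum of squared components
A[0]^2 = 9^2 = 81
A[1]^2 = 1^2 = 1
A[2]^2 = 6^2 = 36
A[3]^2 = 10^2 = 100
A[4]^2 = 8^2 = 64
A[5]^2 = 1^2 = 1
Sum = 81 + 1 + 36 + 100 + 64 + 1 = 283

283


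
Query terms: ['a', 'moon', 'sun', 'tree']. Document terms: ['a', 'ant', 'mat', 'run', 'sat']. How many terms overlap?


Query terms: ['a', 'moon', 'sun', 'tree']
Document terms: ['a', 'ant', 'mat', 'run', 'sat']
Common terms: ['a']
Overlap count = 1

1


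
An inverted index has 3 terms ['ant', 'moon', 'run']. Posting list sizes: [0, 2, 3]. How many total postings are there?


Summing posting list sizes:
'ant': 0 postings
'moon': 2 postings
'run': 3 postings
Total = 0 + 2 + 3 = 5

5


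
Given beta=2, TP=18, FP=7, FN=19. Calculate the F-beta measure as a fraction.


P = TP/(TP+FP) = 18/25 = 18/25
R = TP/(TP+FN) = 18/37 = 18/37
beta^2 = 2^2 = 4
(1 + beta^2) = 5
Numerator = (1+beta^2)*P*R = 324/185
Denominator = beta^2*P + R = 72/25 + 18/37 = 3114/925
F_beta = 90/173

90/173


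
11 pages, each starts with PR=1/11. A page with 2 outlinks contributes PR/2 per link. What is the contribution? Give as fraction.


Initial PR = 1/11 = 1/11
Outlinks = 2
Contribution per link = PR / outlinks
= 1/11 / 2
= 1/22

1/22


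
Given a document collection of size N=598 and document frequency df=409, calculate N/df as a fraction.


IDF ratio = N / df
= 598 / 409
= 598/409

598/409


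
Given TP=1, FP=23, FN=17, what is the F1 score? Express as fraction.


F1 = 2 * P * R / (P + R)
P = TP/(TP+FP) = 1/24 = 1/24
R = TP/(TP+FN) = 1/18 = 1/18
2 * P * R = 2 * 1/24 * 1/18 = 1/216
P + R = 1/24 + 1/18 = 7/72
F1 = 1/216 / 7/72 = 1/21

1/21


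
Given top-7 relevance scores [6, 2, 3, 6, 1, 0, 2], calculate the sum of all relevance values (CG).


Cumulative Gain = sum of relevance scores
Position 1: rel=6, running sum=6
Position 2: rel=2, running sum=8
Position 3: rel=3, running sum=11
Position 4: rel=6, running sum=17
Position 5: rel=1, running sum=18
Position 6: rel=0, running sum=18
Position 7: rel=2, running sum=20
CG = 20

20


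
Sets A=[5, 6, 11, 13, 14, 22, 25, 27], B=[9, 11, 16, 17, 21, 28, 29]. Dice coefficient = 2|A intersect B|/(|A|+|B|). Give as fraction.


A intersect B = [11]
|A intersect B| = 1
|A| = 8, |B| = 7
Dice = 2*1 / (8+7)
= 2 / 15 = 2/15

2/15


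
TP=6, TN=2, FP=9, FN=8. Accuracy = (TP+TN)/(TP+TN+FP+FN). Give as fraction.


Accuracy = (TP + TN) / (TP + TN + FP + FN)
TP + TN = 6 + 2 = 8
Total = 6 + 2 + 9 + 8 = 25
Accuracy = 8 / 25 = 8/25

8/25


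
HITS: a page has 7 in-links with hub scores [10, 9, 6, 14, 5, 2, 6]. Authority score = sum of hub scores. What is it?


Authority = sum of hub scores of in-linkers
In-link 1: hub score = 10
In-link 2: hub score = 9
In-link 3: hub score = 6
In-link 4: hub score = 14
In-link 5: hub score = 5
In-link 6: hub score = 2
In-link 7: hub score = 6
Authority = 10 + 9 + 6 + 14 + 5 + 2 + 6 = 52

52


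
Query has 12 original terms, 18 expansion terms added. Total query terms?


Original terms: 12
Expansion terms: 18
Total = 12 + 18 = 30

30


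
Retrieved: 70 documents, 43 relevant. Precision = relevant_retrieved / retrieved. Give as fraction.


Precision = relevant_retrieved / total_retrieved
= 43 / 70
= 43 / (43 + 27)
= 43/70

43/70


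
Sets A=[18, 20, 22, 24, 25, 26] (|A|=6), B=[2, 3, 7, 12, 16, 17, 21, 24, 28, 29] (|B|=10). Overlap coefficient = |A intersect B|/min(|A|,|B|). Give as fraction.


A intersect B = [24]
|A intersect B| = 1
min(|A|, |B|) = min(6, 10) = 6
Overlap = 1 / 6 = 1/6

1/6


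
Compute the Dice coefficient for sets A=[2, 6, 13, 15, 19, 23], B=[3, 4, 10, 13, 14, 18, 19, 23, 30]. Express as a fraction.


A intersect B = [13, 19, 23]
|A intersect B| = 3
|A| = 6, |B| = 9
Dice = 2*3 / (6+9)
= 6 / 15 = 2/5

2/5


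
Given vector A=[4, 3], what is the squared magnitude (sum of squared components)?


|A|^2 = sum of squared components
A[0]^2 = 4^2 = 16
A[1]^2 = 3^2 = 9
Sum = 16 + 9 = 25

25


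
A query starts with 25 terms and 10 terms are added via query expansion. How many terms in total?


Original terms: 25
Expansion terms: 10
Total = 25 + 10 = 35

35


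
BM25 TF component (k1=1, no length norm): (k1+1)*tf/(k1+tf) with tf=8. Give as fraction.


BM25 TF component = (k1+1)*tf / (k1+tf)
k1 = 1, tf = 8
Numerator = (1+1)*8 = 16
Denominator = 1 + 8 = 9
= 16/9 = 16/9

16/9


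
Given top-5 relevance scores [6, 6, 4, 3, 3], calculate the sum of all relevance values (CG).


Cumulative Gain = sum of relevance scores
Position 1: rel=6, running sum=6
Position 2: rel=6, running sum=12
Position 3: rel=4, running sum=16
Position 4: rel=3, running sum=19
Position 5: rel=3, running sum=22
CG = 22

22


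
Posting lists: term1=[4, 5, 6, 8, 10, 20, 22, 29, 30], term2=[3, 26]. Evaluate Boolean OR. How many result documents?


Boolean OR: find union of posting lists
term1 docs: [4, 5, 6, 8, 10, 20, 22, 29, 30]
term2 docs: [3, 26]
Union: [3, 4, 5, 6, 8, 10, 20, 22, 26, 29, 30]
|union| = 11

11


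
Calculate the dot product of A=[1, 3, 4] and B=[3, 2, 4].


Dot product = sum of element-wise products
A[0]*B[0] = 1*3 = 3
A[1]*B[1] = 3*2 = 6
A[2]*B[2] = 4*4 = 16
Sum = 3 + 6 + 16 = 25

25


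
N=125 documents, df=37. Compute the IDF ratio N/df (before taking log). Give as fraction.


IDF ratio = N / df
= 125 / 37
= 125/37

125/37


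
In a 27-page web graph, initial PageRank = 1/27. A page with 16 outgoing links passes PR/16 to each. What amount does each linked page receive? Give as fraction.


Initial PR = 1/27 = 1/27
Outlinks = 16
Contribution per link = PR / outlinks
= 1/27 / 16
= 1/432

1/432


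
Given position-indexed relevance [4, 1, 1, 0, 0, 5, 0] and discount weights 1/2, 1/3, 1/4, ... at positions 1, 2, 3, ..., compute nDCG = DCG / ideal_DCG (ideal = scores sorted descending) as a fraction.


Position discount weights w_i = 1/(i+1) for i=1..7:
Weights = [1/2, 1/3, 1/4, 1/5, 1/6, 1/7, 1/8]
Actual relevance: [4, 1, 1, 0, 0, 5, 0]
DCG = 4/2 + 1/3 + 1/4 + 0/5 + 0/6 + 5/7 + 0/8 = 277/84
Ideal relevance (sorted desc): [5, 4, 1, 1, 0, 0, 0]
Ideal DCG = 5/2 + 4/3 + 1/4 + 1/5 + 0/6 + 0/7 + 0/8 = 257/60
nDCG = DCG / ideal_DCG = 277/84 / 257/60 = 1385/1799

1385/1799


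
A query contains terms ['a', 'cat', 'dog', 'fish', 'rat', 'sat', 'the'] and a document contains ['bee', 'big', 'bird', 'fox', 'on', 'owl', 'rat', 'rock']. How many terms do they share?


Query terms: ['a', 'cat', 'dog', 'fish', 'rat', 'sat', 'the']
Document terms: ['bee', 'big', 'bird', 'fox', 'on', 'owl', 'rat', 'rock']
Common terms: ['rat']
Overlap count = 1

1


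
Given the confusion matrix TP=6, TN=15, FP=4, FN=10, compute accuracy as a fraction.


Accuracy = (TP + TN) / (TP + TN + FP + FN)
TP + TN = 6 + 15 = 21
Total = 6 + 15 + 4 + 10 = 35
Accuracy = 21 / 35 = 3/5

3/5


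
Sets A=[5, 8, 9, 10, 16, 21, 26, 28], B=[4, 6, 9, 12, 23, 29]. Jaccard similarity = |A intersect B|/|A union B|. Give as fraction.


A intersect B = [9]
|A intersect B| = 1
A union B = [4, 5, 6, 8, 9, 10, 12, 16, 21, 23, 26, 28, 29]
|A union B| = 13
Jaccard = 1/13 = 1/13

1/13


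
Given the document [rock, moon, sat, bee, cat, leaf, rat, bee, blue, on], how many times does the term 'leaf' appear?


Document has 10 words
Scanning for 'leaf':
Found at positions: [5]
Count = 1

1


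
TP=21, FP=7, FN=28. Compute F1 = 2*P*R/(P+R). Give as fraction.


F1 = 2 * P * R / (P + R)
P = TP/(TP+FP) = 21/28 = 3/4
R = TP/(TP+FN) = 21/49 = 3/7
2 * P * R = 2 * 3/4 * 3/7 = 9/14
P + R = 3/4 + 3/7 = 33/28
F1 = 9/14 / 33/28 = 6/11

6/11


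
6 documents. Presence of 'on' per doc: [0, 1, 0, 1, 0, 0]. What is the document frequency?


Checking each document for 'on':
Doc 1: absent
Doc 2: present
Doc 3: absent
Doc 4: present
Doc 5: absent
Doc 6: absent
df = sum of presences = 0 + 1 + 0 + 1 + 0 + 0 = 2

2


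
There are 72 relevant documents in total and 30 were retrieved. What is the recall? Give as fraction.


Recall = retrieved_relevant / total_relevant
= 30 / 72
= 30 / (30 + 42)
= 5/12

5/12
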